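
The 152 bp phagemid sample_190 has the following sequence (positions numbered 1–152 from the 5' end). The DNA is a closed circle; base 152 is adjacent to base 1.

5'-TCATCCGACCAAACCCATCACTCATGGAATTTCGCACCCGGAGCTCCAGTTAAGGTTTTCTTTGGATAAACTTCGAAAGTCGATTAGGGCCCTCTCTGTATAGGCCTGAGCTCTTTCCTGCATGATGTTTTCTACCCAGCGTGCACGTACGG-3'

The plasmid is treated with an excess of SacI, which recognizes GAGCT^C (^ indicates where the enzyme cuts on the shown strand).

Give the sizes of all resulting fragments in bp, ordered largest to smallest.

85, 67 bp

SacI sites (GAGCTC) start at positions 41, 108.
SacI cuts after base 5 of each site (before the last base), so after positions 45, 112.
Circular molecule, 2 cuts → 2 fragments:
  46–112 → 67 bp
  113–152 then 1–45 → 40 + 45 = 85 bp
Sorted largest to smallest: 85, 67 bp.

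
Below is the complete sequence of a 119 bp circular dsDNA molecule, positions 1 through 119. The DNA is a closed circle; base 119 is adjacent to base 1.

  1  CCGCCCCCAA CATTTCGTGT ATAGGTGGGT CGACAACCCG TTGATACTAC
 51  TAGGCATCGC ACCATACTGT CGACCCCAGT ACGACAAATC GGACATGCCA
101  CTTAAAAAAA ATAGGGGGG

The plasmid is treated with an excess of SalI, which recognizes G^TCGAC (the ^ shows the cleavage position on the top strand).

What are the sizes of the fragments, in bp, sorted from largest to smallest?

SalI sites (GTCGAC) start at positions 29, 69.
SalI cuts after the first base of each site, so after positions 29, 69.
Circular molecule, 2 cuts → 2 fragments:
  30–69 → 40 bp
  70–119 then 1–29 → 50 + 29 = 79 bp
Sorted largest to smallest: 79, 40 bp.

79, 40 bp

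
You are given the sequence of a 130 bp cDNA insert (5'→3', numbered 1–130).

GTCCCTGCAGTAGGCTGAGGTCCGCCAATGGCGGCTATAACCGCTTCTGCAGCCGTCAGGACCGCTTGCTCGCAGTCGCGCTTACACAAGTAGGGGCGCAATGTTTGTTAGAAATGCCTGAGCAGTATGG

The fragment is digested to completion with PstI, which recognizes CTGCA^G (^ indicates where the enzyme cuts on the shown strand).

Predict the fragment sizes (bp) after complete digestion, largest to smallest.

79, 42, 9 bp

PstI sites (CTGCAG) start at positions 5, 47.
PstI cuts after base 5 of each site (before the last base), so after positions 9, 51.
Linear molecule, 2 cuts → 3 fragments:
  1–9 → 9 bp
  10–51 → 42 bp
  52–130 → 79 bp
Sorted largest to smallest: 79, 42, 9 bp.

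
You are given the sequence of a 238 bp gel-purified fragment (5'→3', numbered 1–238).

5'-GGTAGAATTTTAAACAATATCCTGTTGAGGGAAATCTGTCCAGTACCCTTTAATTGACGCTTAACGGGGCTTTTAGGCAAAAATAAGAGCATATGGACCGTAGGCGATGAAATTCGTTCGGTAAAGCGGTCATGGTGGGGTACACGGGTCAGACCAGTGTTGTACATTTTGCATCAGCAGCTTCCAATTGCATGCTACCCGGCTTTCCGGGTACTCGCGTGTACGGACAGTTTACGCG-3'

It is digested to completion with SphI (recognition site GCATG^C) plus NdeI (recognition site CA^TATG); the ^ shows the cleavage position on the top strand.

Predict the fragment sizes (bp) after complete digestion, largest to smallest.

103, 91, 44 bp

The SphI site (GCATGC) starts at position 190.
SphI cuts after base 5 of each site (before the last base), so after position 194.
The NdeI site (CATATG) starts at position 90.
NdeI cuts after base 2 of each site, so after position 91.
Combined cut positions: 91, 194.
Linear molecule, 2 cuts → 3 fragments:
  1–91 → 91 bp
  92–194 → 103 bp
  195–238 → 44 bp
Sorted largest to smallest: 103, 91, 44 bp.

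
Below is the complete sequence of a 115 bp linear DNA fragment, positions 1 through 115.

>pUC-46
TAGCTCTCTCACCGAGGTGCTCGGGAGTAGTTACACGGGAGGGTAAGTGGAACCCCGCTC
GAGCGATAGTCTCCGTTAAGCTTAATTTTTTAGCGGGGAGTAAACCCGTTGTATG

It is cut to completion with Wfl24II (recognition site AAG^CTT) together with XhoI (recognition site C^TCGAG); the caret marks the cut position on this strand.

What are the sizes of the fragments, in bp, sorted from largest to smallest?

The Wfl24II site (AAGCTT) starts at position 78.
Wfl24II cuts after base 3 of each site, so after position 80.
The XhoI site (CTCGAG) starts at position 58.
XhoI cuts after the first base of each site, so after position 58.
Combined cut positions: 58, 80.
Linear molecule, 2 cuts → 3 fragments:
  1–58 → 58 bp
  59–80 → 22 bp
  81–115 → 35 bp
Sorted largest to smallest: 58, 35, 22 bp.

58, 35, 22 bp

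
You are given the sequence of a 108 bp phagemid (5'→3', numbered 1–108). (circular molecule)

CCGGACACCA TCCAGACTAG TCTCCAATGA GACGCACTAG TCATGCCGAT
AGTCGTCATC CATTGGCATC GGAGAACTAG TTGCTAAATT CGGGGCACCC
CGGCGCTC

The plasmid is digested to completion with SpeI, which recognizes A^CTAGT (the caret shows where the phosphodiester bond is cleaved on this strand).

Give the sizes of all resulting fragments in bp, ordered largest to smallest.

SpeI sites (ACTAGT) start at positions 16, 36, 76.
SpeI cuts after the first base of each site, so after positions 16, 36, 76.
Circular molecule, 3 cuts → 3 fragments:
  17–36 → 20 bp
  37–76 → 40 bp
  77–108 then 1–16 → 32 + 16 = 48 bp
Sorted largest to smallest: 48, 40, 20 bp.

48, 40, 20 bp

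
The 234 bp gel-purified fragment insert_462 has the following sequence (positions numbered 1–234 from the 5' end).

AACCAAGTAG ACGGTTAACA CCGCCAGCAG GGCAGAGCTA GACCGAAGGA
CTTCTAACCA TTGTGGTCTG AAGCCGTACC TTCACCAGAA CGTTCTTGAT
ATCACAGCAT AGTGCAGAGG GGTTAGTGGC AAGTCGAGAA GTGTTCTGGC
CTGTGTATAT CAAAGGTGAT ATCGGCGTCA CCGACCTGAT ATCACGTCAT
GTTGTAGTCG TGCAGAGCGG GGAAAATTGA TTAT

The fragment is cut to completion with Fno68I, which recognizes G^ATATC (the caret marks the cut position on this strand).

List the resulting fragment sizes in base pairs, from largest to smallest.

Fno68I sites (GATATC) start at positions 98, 168, 188.
Fno68I cuts after the first base of each site, so after positions 98, 168, 188.
Linear molecule, 3 cuts → 4 fragments:
  1–98 → 98 bp
  99–168 → 70 bp
  169–188 → 20 bp
  189–234 → 46 bp
Sorted largest to smallest: 98, 70, 46, 20 bp.

98, 70, 46, 20 bp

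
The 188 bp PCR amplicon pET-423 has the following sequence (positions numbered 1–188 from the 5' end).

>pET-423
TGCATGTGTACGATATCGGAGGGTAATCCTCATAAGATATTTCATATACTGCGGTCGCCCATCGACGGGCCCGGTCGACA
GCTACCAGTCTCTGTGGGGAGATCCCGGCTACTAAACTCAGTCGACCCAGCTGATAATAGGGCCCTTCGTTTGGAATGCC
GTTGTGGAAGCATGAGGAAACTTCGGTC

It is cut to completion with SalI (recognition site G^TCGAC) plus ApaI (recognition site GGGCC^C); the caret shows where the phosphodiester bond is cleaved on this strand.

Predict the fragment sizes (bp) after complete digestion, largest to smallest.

SalI sites (GTCGAC) start at positions 74, 121.
SalI cuts after the first base of each site, so after positions 74, 121.
ApaI sites (GGGCCC) start at positions 67, 140.
ApaI cuts after base 5 of each site (before the last base), so after positions 71, 144.
Combined cut positions: 71, 74, 121, 144.
Linear molecule, 4 cuts → 5 fragments:
  1–71 → 71 bp
  72–74 → 3 bp
  75–121 → 47 bp
  122–144 → 23 bp
  145–188 → 44 bp
Sorted largest to smallest: 71, 47, 44, 23, 3 bp.

71, 47, 44, 23, 3 bp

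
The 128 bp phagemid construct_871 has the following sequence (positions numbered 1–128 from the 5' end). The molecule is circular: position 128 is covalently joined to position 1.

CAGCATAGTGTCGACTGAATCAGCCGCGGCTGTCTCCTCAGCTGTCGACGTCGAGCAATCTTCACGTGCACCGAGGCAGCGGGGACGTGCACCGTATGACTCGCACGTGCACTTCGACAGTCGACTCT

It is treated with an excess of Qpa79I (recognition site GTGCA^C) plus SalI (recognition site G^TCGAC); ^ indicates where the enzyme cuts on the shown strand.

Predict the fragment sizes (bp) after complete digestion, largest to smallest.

34, 26, 21, 20, 18, 9 bp

Qpa79I sites (GTGCAC) start at positions 66, 87, 107.
Qpa79I cuts after base 5 of each site (before the last base), so after positions 70, 91, 111.
SalI sites (GTCGAC) start at positions 10, 44, 120.
SalI cuts after the first base of each site, so after positions 10, 44, 120.
Combined cut positions: 10, 44, 70, 91, 111, 120.
Circular molecule, 6 cuts → 6 fragments:
  11–44 → 34 bp
  45–70 → 26 bp
  71–91 → 21 bp
  92–111 → 20 bp
  112–120 → 9 bp
  121–128 then 1–10 → 8 + 10 = 18 bp
Sorted largest to smallest: 34, 26, 21, 20, 18, 9 bp.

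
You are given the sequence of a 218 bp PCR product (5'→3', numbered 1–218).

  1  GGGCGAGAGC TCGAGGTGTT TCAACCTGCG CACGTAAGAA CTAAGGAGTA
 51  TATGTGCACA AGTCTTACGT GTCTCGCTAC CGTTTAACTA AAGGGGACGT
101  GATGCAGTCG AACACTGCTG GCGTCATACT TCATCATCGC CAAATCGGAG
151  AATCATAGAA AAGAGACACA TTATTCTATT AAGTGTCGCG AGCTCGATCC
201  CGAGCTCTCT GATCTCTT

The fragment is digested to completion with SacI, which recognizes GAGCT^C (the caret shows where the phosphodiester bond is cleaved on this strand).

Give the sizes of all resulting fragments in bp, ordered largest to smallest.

SacI sites (GAGCTC) start at positions 7, 190, 202.
SacI cuts after base 5 of each site (before the last base), so after positions 11, 194, 206.
Linear molecule, 3 cuts → 4 fragments:
  1–11 → 11 bp
  12–194 → 183 bp
  195–206 → 12 bp
  207–218 → 12 bp
Sorted largest to smallest: 183, 12, 12, 11 bp.

183, 12, 12, 11 bp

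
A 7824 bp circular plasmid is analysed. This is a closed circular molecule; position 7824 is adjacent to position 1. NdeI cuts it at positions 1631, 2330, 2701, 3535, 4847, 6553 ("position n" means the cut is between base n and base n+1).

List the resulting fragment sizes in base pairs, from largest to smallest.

Circular molecule, 6 cuts → 6 fragments:
  2330 − 1631 = 699 bp
  2701 − 2330 = 371 bp
  3535 − 2701 = 834 bp
  4847 − 3535 = 1312 bp
  6553 − 4847 = 1706 bp
  wrap: 7824 − 6553 + 1631 = 2902 bp
Sorted largest to smallest: 2902, 1706, 1312, 834, 699, 371 bp.

2902, 1706, 1312, 834, 699, 371 bp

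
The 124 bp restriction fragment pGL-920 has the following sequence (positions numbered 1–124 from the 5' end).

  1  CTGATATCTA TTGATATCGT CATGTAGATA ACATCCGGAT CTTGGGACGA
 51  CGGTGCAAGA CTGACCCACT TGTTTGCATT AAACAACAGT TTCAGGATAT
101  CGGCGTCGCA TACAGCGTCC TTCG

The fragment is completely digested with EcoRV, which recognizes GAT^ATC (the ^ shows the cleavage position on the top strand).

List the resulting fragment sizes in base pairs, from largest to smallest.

83, 26, 10, 5 bp

EcoRV sites (GATATC) start at positions 3, 13, 96.
EcoRV cuts after base 3 of each site, so after positions 5, 15, 98.
Linear molecule, 3 cuts → 4 fragments:
  1–5 → 5 bp
  6–15 → 10 bp
  16–98 → 83 bp
  99–124 → 26 bp
Sorted largest to smallest: 83, 26, 10, 5 bp.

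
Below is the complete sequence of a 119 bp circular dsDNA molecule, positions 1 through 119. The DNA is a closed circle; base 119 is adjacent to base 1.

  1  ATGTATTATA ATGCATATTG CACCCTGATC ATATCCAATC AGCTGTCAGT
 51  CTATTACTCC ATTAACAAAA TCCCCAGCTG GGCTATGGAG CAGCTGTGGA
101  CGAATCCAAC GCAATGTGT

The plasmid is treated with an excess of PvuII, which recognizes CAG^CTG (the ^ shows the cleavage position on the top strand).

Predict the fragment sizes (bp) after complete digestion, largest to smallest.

PvuII sites (CAGCTG) start at positions 40, 75, 91.
PvuII cuts after base 3 of each site, so after positions 42, 77, 93.
Circular molecule, 3 cuts → 3 fragments:
  43–77 → 35 bp
  78–93 → 16 bp
  94–119 then 1–42 → 26 + 42 = 68 bp
Sorted largest to smallest: 68, 35, 16 bp.

68, 35, 16 bp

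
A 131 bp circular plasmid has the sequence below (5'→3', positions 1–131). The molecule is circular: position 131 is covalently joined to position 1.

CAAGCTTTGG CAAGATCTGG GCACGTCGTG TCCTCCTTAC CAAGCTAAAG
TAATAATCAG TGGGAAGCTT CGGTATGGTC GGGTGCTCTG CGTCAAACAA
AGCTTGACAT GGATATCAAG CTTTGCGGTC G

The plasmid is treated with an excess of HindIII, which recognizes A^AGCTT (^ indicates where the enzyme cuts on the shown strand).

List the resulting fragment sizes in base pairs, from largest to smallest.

HindIII sites (AAGCTT) start at positions 2, 65, 100, 118.
HindIII cuts after the first base of each site, so after positions 2, 65, 100, 118.
Circular molecule, 4 cuts → 4 fragments:
  3–65 → 63 bp
  66–100 → 35 bp
  101–118 → 18 bp
  119–131 then 1–2 → 13 + 2 = 15 bp
Sorted largest to smallest: 63, 35, 18, 15 bp.

63, 35, 18, 15 bp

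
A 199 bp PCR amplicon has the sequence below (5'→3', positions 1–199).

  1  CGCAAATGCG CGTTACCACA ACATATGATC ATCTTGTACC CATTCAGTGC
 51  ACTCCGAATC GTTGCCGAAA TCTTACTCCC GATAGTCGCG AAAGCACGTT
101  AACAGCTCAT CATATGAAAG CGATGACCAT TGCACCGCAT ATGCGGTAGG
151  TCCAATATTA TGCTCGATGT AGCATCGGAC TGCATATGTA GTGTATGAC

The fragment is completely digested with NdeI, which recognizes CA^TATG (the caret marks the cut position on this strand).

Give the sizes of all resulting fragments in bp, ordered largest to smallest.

NdeI sites (CATATG) start at positions 22, 111, 138, 183.
NdeI cuts after base 2 of each site, so after positions 23, 112, 139, 184.
Linear molecule, 4 cuts → 5 fragments:
  1–23 → 23 bp
  24–112 → 89 bp
  113–139 → 27 bp
  140–184 → 45 bp
  185–199 → 15 bp
Sorted largest to smallest: 89, 45, 27, 23, 15 bp.

89, 45, 27, 23, 15 bp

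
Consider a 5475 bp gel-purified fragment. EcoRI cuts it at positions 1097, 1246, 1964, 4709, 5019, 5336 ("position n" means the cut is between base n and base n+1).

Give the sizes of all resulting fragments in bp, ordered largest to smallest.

Linear molecule, 6 cuts → 7 fragments:
  1097 − 0 = 1097 bp
  1246 − 1097 = 149 bp
  1964 − 1246 = 718 bp
  4709 − 1964 = 2745 bp
  5019 − 4709 = 310 bp
  5336 − 5019 = 317 bp
  5475 − 5336 = 139 bp
Sorted largest to smallest: 2745, 1097, 718, 317, 310, 149, 139 bp.

2745, 1097, 718, 317, 310, 149, 139 bp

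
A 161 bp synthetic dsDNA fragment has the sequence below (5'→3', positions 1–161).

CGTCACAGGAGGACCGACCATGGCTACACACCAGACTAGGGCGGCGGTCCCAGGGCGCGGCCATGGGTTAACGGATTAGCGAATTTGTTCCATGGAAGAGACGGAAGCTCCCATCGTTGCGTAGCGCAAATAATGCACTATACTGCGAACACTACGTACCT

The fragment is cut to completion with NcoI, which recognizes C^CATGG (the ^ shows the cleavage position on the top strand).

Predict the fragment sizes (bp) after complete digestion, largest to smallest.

NcoI sites (CCATGG) start at positions 18, 61, 90.
NcoI cuts after the first base of each site, so after positions 18, 61, 90.
Linear molecule, 3 cuts → 4 fragments:
  1–18 → 18 bp
  19–61 → 43 bp
  62–90 → 29 bp
  91–161 → 71 bp
Sorted largest to smallest: 71, 43, 29, 18 bp.

71, 43, 29, 18 bp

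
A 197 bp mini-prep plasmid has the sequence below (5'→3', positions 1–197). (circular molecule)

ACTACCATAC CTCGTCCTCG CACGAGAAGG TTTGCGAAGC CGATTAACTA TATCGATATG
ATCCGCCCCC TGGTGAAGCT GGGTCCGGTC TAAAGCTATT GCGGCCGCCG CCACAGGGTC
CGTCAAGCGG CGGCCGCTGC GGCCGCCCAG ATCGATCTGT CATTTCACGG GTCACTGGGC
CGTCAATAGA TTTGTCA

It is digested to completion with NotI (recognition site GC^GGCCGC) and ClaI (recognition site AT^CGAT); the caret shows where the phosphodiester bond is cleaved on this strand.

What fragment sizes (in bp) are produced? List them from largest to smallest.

98, 49, 29, 12, 9 bp

NotI sites (GCGGCCGC) start at positions 101, 130, 139.
NotI cuts after base 2 of each site, so after positions 102, 131, 140.
ClaI sites (ATCGAT) start at positions 52, 151.
ClaI cuts after base 2 of each site, so after positions 53, 152.
Combined cut positions: 53, 102, 131, 140, 152.
Circular molecule, 5 cuts → 5 fragments:
  54–102 → 49 bp
  103–131 → 29 bp
  132–140 → 9 bp
  141–152 → 12 bp
  153–197 then 1–53 → 45 + 53 = 98 bp
Sorted largest to smallest: 98, 49, 29, 12, 9 bp.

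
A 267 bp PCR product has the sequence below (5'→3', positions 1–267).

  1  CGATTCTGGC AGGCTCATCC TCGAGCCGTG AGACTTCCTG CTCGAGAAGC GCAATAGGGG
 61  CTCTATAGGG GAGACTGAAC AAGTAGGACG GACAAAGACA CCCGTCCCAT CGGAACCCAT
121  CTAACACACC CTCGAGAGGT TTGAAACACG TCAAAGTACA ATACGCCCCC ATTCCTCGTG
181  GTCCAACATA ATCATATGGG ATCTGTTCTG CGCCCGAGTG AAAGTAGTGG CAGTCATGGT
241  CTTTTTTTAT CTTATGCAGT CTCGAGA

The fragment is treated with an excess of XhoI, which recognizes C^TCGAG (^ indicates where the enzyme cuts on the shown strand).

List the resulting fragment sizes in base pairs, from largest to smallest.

130, 90, 21, 20, 6 bp

XhoI sites (CTCGAG) start at positions 20, 41, 131, 261.
XhoI cuts after the first base of each site, so after positions 20, 41, 131, 261.
Linear molecule, 4 cuts → 5 fragments:
  1–20 → 20 bp
  21–41 → 21 bp
  42–131 → 90 bp
  132–261 → 130 bp
  262–267 → 6 bp
Sorted largest to smallest: 130, 90, 21, 20, 6 bp.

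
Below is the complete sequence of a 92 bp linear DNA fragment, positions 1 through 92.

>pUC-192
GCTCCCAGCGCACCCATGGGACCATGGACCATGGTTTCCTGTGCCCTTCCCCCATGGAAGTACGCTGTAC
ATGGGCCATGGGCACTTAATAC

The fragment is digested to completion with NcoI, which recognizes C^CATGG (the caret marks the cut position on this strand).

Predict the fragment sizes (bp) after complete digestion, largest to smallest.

24, 23, 16, 14, 8, 7 bp

NcoI sites (CCATGG) start at positions 14, 22, 29, 52, 76.
NcoI cuts after the first base of each site, so after positions 14, 22, 29, 52, 76.
Linear molecule, 5 cuts → 6 fragments:
  1–14 → 14 bp
  15–22 → 8 bp
  23–29 → 7 bp
  30–52 → 23 bp
  53–76 → 24 bp
  77–92 → 16 bp
Sorted largest to smallest: 24, 23, 16, 14, 8, 7 bp.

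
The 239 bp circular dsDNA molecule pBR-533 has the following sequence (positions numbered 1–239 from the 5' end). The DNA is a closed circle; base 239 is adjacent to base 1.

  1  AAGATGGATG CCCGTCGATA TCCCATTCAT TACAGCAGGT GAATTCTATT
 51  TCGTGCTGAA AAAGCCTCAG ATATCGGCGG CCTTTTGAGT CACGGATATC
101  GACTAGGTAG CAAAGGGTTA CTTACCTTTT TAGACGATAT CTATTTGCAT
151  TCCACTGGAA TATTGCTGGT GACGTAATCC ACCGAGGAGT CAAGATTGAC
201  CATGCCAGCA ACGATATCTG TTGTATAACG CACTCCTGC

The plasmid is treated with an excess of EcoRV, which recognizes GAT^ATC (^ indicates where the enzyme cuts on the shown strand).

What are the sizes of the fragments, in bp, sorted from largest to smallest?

EcoRV sites (GATATC) start at positions 17, 70, 95, 136, 213.
EcoRV cuts after base 3 of each site, so after positions 19, 72, 97, 138, 215.
Circular molecule, 5 cuts → 5 fragments:
  20–72 → 53 bp
  73–97 → 25 bp
  98–138 → 41 bp
  139–215 → 77 bp
  216–239 then 1–19 → 24 + 19 = 43 bp
Sorted largest to smallest: 77, 53, 43, 41, 25 bp.

77, 53, 43, 41, 25 bp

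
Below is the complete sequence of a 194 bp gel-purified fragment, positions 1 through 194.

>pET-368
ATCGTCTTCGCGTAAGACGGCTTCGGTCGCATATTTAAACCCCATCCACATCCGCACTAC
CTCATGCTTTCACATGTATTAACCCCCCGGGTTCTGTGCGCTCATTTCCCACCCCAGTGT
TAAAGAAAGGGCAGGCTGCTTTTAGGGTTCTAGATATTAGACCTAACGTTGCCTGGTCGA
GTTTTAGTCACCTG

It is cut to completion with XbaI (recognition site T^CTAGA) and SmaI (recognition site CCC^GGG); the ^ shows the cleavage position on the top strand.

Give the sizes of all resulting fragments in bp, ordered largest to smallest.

88, 61, 45 bp

The XbaI site (TCTAGA) starts at position 149.
XbaI cuts after the first base of each site, so after position 149.
The SmaI site (CCCGGG) starts at position 86.
SmaI cuts after base 3 of each site, so after position 88.
Combined cut positions: 88, 149.
Linear molecule, 2 cuts → 3 fragments:
  1–88 → 88 bp
  89–149 → 61 bp
  150–194 → 45 bp
Sorted largest to smallest: 88, 61, 45 bp.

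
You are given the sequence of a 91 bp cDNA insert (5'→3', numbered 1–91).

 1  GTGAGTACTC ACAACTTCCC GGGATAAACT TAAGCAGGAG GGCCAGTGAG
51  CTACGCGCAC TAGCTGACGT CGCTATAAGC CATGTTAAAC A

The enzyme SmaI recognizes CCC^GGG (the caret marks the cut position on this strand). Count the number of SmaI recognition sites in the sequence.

1

CCCGGG occurs starting at position 18.
SmaI cuts at 1 site.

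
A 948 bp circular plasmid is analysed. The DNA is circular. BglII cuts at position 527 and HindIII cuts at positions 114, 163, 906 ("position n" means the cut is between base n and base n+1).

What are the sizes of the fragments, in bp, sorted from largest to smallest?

379, 364, 156, 49 bp

Combined cut positions (sorted): 114, 163, 527, 906.
Circular molecule, 4 cuts → 4 fragments:
  163 − 114 = 49 bp
  527 − 163 = 364 bp
  906 − 527 = 379 bp
  wrap: 948 − 906 + 114 = 156 bp
Sorted largest to smallest: 379, 364, 156, 49 bp.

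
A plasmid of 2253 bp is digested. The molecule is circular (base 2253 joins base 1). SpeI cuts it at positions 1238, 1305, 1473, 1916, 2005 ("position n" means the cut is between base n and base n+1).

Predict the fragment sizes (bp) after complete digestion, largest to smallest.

Circular molecule, 5 cuts → 5 fragments:
  1305 − 1238 = 67 bp
  1473 − 1305 = 168 bp
  1916 − 1473 = 443 bp
  2005 − 1916 = 89 bp
  wrap: 2253 − 2005 + 1238 = 1486 bp
Sorted largest to smallest: 1486, 443, 168, 89, 67 bp.

1486, 443, 168, 89, 67 bp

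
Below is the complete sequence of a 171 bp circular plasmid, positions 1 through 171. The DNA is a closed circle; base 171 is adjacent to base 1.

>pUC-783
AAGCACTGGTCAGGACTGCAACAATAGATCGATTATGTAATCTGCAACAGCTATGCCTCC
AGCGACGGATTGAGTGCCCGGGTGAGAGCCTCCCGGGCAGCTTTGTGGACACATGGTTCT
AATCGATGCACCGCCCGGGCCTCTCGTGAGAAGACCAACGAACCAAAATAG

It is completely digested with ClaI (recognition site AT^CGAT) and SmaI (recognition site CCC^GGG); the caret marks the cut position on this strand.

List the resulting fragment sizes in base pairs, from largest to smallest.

ClaI sites (ATCGAT) start at positions 28, 122.
ClaI cuts after base 2 of each site, so after positions 29, 123.
SmaI sites (CCCGGG) start at positions 77, 92, 134.
SmaI cuts after base 3 of each site, so after positions 79, 94, 136.
Combined cut positions: 29, 79, 94, 123, 136.
Circular molecule, 5 cuts → 5 fragments:
  30–79 → 50 bp
  80–94 → 15 bp
  95–123 → 29 bp
  124–136 → 13 bp
  137–171 then 1–29 → 35 + 29 = 64 bp
Sorted largest to smallest: 64, 50, 29, 15, 13 bp.

64, 50, 29, 15, 13 bp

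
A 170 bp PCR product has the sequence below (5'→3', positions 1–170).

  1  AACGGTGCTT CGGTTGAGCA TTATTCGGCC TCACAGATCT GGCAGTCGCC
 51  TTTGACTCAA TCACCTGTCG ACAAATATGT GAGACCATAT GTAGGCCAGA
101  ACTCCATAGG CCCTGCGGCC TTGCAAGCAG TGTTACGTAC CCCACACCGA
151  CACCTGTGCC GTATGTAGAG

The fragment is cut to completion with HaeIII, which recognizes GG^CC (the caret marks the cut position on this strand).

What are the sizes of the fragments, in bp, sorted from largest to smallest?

HaeIII sites (GGCC) start at positions 27, 94, 109, 117.
HaeIII cuts after base 2 of each site, so after positions 28, 95, 110, 118.
Linear molecule, 4 cuts → 5 fragments:
  1–28 → 28 bp
  29–95 → 67 bp
  96–110 → 15 bp
  111–118 → 8 bp
  119–170 → 52 bp
Sorted largest to smallest: 67, 52, 28, 15, 8 bp.

67, 52, 28, 15, 8 bp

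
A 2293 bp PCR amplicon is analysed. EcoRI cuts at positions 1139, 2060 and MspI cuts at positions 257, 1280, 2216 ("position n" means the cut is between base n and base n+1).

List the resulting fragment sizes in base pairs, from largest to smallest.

Combined cut positions (sorted): 257, 1139, 1280, 2060, 2216.
Linear molecule, 5 cuts → 6 fragments:
  257 − 0 = 257 bp
  1139 − 257 = 882 bp
  1280 − 1139 = 141 bp
  2060 − 1280 = 780 bp
  2216 − 2060 = 156 bp
  2293 − 2216 = 77 bp
Sorted largest to smallest: 882, 780, 257, 156, 141, 77 bp.

882, 780, 257, 156, 141, 77 bp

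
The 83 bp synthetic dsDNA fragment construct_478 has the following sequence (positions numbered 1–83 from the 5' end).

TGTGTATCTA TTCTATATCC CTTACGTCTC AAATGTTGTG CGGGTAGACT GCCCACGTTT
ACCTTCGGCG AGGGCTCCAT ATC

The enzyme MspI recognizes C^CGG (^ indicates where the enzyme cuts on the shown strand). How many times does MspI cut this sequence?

No occurrence of CCGG is present in the sequence.
MspI does not cut: 0 sites.

0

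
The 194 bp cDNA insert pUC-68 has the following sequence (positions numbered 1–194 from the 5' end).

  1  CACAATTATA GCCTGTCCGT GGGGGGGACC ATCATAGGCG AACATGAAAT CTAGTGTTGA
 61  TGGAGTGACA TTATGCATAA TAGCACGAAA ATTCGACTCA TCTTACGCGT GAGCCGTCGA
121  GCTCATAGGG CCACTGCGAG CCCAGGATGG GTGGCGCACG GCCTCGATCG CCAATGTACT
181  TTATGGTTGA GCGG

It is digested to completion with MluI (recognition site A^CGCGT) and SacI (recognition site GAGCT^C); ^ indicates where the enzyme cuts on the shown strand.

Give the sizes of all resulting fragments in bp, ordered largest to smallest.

105, 71, 18 bp

The MluI site (ACGCGT) starts at position 105.
MluI cuts after the first base of each site, so after position 105.
The SacI site (GAGCTC) starts at position 119.
SacI cuts after base 5 of each site (before the last base), so after position 123.
Combined cut positions: 105, 123.
Linear molecule, 2 cuts → 3 fragments:
  1–105 → 105 bp
  106–123 → 18 bp
  124–194 → 71 bp
Sorted largest to smallest: 105, 71, 18 bp.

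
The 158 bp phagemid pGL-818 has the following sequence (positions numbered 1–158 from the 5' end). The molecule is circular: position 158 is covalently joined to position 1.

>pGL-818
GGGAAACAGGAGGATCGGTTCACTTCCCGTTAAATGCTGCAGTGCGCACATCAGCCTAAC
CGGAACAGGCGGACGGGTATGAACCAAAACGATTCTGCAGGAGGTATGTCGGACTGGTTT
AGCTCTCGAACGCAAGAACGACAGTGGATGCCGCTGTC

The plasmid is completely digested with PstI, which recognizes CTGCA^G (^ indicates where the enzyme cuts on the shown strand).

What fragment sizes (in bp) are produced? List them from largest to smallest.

100, 58 bp

PstI sites (CTGCAG) start at positions 37, 95.
PstI cuts after base 5 of each site (before the last base), so after positions 41, 99.
Circular molecule, 2 cuts → 2 fragments:
  42–99 → 58 bp
  100–158 then 1–41 → 59 + 41 = 100 bp
Sorted largest to smallest: 100, 58 bp.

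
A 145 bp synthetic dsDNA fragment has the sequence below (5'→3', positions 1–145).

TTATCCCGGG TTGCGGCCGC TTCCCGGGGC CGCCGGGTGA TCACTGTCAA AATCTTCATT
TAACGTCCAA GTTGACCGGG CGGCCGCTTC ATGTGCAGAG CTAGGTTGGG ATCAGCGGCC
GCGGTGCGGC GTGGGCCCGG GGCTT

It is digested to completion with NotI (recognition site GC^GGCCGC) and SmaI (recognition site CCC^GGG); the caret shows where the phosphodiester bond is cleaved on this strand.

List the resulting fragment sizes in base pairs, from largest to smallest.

56, 35, 22, 11, 7, 7, 7 bp

NotI sites (GCGGCCGC) start at positions 13, 80, 115.
NotI cuts after base 2 of each site, so after positions 14, 81, 116.
SmaI sites (CCCGGG) start at positions 5, 23, 136.
SmaI cuts after base 3 of each site, so after positions 7, 25, 138.
Combined cut positions: 7, 14, 25, 81, 116, 138.
Linear molecule, 6 cuts → 7 fragments:
  1–7 → 7 bp
  8–14 → 7 bp
  15–25 → 11 bp
  26–81 → 56 bp
  82–116 → 35 bp
  117–138 → 22 bp
  139–145 → 7 bp
Sorted largest to smallest: 56, 35, 22, 11, 7, 7, 7 bp.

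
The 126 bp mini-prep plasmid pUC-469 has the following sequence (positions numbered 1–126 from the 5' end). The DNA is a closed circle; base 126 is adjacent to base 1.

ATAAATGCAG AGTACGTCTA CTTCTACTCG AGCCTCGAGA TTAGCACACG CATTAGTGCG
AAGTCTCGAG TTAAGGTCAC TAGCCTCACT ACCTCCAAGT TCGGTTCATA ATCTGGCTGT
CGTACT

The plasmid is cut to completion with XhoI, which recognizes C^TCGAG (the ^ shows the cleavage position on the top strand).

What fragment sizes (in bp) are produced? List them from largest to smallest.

XhoI sites (CTCGAG) start at positions 27, 34, 65.
XhoI cuts after the first base of each site, so after positions 27, 34, 65.
Circular molecule, 3 cuts → 3 fragments:
  28–34 → 7 bp
  35–65 → 31 bp
  66–126 then 1–27 → 61 + 27 = 88 bp
Sorted largest to smallest: 88, 31, 7 bp.

88, 31, 7 bp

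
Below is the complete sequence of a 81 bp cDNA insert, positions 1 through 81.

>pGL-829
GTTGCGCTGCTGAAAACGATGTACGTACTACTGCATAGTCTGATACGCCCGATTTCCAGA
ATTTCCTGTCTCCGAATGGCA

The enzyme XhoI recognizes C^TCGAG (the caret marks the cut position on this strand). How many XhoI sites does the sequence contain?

No occurrence of CTCGAG is present in the sequence.
XhoI does not cut: 0 sites.

0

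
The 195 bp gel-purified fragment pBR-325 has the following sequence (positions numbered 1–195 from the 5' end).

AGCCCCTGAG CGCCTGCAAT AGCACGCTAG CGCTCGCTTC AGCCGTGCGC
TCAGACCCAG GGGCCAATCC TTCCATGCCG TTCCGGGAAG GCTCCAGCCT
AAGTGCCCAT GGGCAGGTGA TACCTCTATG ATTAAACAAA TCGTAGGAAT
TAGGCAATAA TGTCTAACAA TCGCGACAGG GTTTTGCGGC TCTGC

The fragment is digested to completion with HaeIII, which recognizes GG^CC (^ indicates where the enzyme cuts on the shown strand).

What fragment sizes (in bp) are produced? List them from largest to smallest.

The HaeIII site (GGCC) starts at position 62.
HaeIII cuts after base 2 of each site, so after position 63.
Linear molecule, 1 cut → 2 fragments:
  1–63 → 63 bp
  64–195 → 132 bp
Sorted largest to smallest: 132, 63 bp.

132, 63 bp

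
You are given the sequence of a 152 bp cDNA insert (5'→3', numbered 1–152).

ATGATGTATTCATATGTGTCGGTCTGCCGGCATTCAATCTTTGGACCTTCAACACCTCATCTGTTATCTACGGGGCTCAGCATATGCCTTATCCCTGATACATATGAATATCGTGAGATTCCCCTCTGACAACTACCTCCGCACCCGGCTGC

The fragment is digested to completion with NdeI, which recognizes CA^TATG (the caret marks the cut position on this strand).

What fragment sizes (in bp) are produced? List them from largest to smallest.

NdeI sites (CATATG) start at positions 11, 81, 101.
NdeI cuts after base 2 of each site, so after positions 12, 82, 102.
Linear molecule, 3 cuts → 4 fragments:
  1–12 → 12 bp
  13–82 → 70 bp
  83–102 → 20 bp
  103–152 → 50 bp
Sorted largest to smallest: 70, 50, 20, 12 bp.

70, 50, 20, 12 bp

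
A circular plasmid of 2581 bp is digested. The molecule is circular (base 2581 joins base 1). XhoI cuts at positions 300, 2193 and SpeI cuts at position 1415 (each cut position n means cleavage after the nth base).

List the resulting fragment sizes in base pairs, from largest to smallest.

Combined cut positions (sorted): 300, 1415, 2193.
Circular molecule, 3 cuts → 3 fragments:
  1415 − 300 = 1115 bp
  2193 − 1415 = 778 bp
  wrap: 2581 − 2193 + 300 = 688 bp
Sorted largest to smallest: 1115, 778, 688 bp.

1115, 778, 688 bp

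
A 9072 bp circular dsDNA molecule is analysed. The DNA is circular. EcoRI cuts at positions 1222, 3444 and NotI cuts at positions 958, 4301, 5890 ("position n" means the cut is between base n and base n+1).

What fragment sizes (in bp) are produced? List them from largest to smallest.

4140, 2222, 1589, 857, 264 bp

Combined cut positions (sorted): 958, 1222, 3444, 4301, 5890.
Circular molecule, 5 cuts → 5 fragments:
  1222 − 958 = 264 bp
  3444 − 1222 = 2222 bp
  4301 − 3444 = 857 bp
  5890 − 4301 = 1589 bp
  wrap: 9072 − 5890 + 958 = 4140 bp
Sorted largest to smallest: 4140, 2222, 1589, 857, 264 bp.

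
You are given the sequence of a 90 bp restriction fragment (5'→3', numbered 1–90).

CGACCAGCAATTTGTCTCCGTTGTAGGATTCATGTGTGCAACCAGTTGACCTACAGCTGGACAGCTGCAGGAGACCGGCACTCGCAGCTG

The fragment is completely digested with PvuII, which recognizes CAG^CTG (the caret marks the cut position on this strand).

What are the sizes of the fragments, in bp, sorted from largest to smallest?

56, 23, 8, 3 bp

PvuII sites (CAGCTG) start at positions 54, 62, 85.
PvuII cuts after base 3 of each site, so after positions 56, 64, 87.
Linear molecule, 3 cuts → 4 fragments:
  1–56 → 56 bp
  57–64 → 8 bp
  65–87 → 23 bp
  88–90 → 3 bp
Sorted largest to smallest: 56, 23, 8, 3 bp.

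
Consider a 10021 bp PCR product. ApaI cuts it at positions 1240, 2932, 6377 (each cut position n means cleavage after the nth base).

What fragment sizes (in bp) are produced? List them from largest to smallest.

Linear molecule, 3 cuts → 4 fragments:
  1240 − 0 = 1240 bp
  2932 − 1240 = 1692 bp
  6377 − 2932 = 3445 bp
  10021 − 6377 = 3644 bp
Sorted largest to smallest: 3644, 3445, 1692, 1240 bp.

3644, 3445, 1692, 1240 bp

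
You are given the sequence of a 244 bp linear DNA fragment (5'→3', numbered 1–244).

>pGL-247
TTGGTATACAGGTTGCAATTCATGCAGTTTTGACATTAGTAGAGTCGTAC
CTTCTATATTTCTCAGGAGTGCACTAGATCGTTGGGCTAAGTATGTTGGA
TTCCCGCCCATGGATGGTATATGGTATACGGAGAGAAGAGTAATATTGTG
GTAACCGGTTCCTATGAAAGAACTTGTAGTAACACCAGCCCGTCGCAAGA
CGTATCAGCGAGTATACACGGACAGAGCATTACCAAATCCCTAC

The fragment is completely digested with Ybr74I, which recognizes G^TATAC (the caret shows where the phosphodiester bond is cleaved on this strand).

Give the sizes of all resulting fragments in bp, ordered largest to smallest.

120, 88, 32, 4 bp

Ybr74I sites (GTATAC) start at positions 4, 124, 212.
Ybr74I cuts after the first base of each site, so after positions 4, 124, 212.
Linear molecule, 3 cuts → 4 fragments:
  1–4 → 4 bp
  5–124 → 120 bp
  125–212 → 88 bp
  213–244 → 32 bp
Sorted largest to smallest: 120, 88, 32, 4 bp.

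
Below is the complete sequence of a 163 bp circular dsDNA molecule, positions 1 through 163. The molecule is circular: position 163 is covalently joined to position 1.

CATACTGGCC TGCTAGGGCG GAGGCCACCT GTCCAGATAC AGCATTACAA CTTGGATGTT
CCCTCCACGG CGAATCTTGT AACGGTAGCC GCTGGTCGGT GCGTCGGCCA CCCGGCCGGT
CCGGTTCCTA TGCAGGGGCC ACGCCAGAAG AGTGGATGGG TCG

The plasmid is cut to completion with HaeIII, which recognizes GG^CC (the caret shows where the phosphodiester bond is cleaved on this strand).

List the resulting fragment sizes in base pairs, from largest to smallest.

83, 33, 23, 16, 8 bp

HaeIII sites (GGCC) start at positions 7, 23, 106, 114, 137.
HaeIII cuts after base 2 of each site, so after positions 8, 24, 107, 115, 138.
Circular molecule, 5 cuts → 5 fragments:
  9–24 → 16 bp
  25–107 → 83 bp
  108–115 → 8 bp
  116–138 → 23 bp
  139–163 then 1–8 → 25 + 8 = 33 bp
Sorted largest to smallest: 83, 33, 23, 16, 8 bp.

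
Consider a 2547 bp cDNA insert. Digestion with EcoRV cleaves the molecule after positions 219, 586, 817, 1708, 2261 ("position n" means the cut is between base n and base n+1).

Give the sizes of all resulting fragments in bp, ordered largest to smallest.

Linear molecule, 5 cuts → 6 fragments:
  219 − 0 = 219 bp
  586 − 219 = 367 bp
  817 − 586 = 231 bp
  1708 − 817 = 891 bp
  2261 − 1708 = 553 bp
  2547 − 2261 = 286 bp
Sorted largest to smallest: 891, 553, 367, 286, 231, 219 bp.

891, 553, 367, 286, 231, 219 bp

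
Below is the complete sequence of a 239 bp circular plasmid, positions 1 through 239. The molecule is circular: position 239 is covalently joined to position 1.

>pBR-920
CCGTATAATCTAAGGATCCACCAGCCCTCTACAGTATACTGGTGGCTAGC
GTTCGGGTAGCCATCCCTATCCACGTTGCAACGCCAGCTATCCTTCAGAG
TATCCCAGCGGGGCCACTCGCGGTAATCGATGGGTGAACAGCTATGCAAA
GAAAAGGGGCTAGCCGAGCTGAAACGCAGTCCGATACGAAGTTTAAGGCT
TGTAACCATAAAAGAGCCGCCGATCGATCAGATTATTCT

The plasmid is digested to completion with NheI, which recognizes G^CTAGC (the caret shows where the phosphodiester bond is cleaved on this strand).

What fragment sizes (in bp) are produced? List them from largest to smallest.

NheI sites (GCTAGC) start at positions 45, 159.
NheI cuts after the first base of each site, so after positions 45, 159.
Circular molecule, 2 cuts → 2 fragments:
  46–159 → 114 bp
  160–239 then 1–45 → 80 + 45 = 125 bp
Sorted largest to smallest: 125, 114 bp.

125, 114 bp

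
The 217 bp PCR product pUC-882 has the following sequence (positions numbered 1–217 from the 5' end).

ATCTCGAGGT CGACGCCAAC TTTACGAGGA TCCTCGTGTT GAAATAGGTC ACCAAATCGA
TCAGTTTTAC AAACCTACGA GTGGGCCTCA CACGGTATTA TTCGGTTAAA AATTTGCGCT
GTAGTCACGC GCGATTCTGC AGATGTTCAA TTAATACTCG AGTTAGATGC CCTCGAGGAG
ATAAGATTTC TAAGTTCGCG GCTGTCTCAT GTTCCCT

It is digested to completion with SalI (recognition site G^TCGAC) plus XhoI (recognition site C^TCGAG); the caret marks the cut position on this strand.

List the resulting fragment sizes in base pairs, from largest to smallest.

148, 45, 15, 6, 3 bp

The SalI site (GTCGAC) starts at position 9.
SalI cuts after the first base of each site, so after position 9.
XhoI sites (CTCGAG) start at positions 3, 157, 172.
XhoI cuts after the first base of each site, so after positions 3, 157, 172.
Combined cut positions: 3, 9, 157, 172.
Linear molecule, 4 cuts → 5 fragments:
  1–3 → 3 bp
  4–9 → 6 bp
  10–157 → 148 bp
  158–172 → 15 bp
  173–217 → 45 bp
Sorted largest to smallest: 148, 45, 15, 6, 3 bp.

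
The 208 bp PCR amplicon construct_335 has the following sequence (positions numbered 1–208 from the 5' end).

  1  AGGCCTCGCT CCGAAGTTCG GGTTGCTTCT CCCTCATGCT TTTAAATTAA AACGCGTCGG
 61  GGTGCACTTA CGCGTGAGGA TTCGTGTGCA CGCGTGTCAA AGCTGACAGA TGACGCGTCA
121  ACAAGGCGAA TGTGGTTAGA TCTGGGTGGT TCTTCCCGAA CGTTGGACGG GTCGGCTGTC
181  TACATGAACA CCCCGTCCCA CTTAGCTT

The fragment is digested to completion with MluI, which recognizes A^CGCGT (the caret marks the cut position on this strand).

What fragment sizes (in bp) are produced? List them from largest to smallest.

MluI sites (ACGCGT) start at positions 52, 70, 90, 113.
MluI cuts after the first base of each site, so after positions 52, 70, 90, 113.
Linear molecule, 4 cuts → 5 fragments:
  1–52 → 52 bp
  53–70 → 18 bp
  71–90 → 20 bp
  91–113 → 23 bp
  114–208 → 95 bp
Sorted largest to smallest: 95, 52, 23, 20, 18 bp.

95, 52, 23, 20, 18 bp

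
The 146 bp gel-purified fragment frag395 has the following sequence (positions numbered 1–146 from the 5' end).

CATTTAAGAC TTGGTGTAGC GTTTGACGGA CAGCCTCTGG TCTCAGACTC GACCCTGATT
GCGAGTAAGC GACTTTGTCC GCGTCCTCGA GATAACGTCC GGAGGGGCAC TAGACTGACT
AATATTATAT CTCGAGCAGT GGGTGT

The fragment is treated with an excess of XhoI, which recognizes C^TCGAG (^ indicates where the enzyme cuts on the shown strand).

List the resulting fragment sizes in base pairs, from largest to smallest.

86, 45, 15 bp

XhoI sites (CTCGAG) start at positions 86, 131.
XhoI cuts after the first base of each site, so after positions 86, 131.
Linear molecule, 2 cuts → 3 fragments:
  1–86 → 86 bp
  87–131 → 45 bp
  132–146 → 15 bp
Sorted largest to smallest: 86, 45, 15 bp.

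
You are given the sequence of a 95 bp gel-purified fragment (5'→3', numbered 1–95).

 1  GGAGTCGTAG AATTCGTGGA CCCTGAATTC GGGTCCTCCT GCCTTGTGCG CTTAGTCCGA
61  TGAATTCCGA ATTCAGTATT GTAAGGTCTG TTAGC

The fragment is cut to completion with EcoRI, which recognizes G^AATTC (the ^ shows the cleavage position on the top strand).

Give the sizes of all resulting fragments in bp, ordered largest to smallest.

37, 26, 15, 10, 7 bp

EcoRI sites (GAATTC) start at positions 10, 25, 62, 69.
EcoRI cuts after the first base of each site, so after positions 10, 25, 62, 69.
Linear molecule, 4 cuts → 5 fragments:
  1–10 → 10 bp
  11–25 → 15 bp
  26–62 → 37 bp
  63–69 → 7 bp
  70–95 → 26 bp
Sorted largest to smallest: 37, 26, 15, 10, 7 bp.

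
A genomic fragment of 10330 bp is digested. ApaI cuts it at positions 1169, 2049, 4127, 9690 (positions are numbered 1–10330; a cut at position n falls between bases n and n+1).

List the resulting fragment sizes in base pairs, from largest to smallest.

Linear molecule, 4 cuts → 5 fragments:
  1169 − 0 = 1169 bp
  2049 − 1169 = 880 bp
  4127 − 2049 = 2078 bp
  9690 − 4127 = 5563 bp
  10330 − 9690 = 640 bp
Sorted largest to smallest: 5563, 2078, 1169, 880, 640 bp.

5563, 2078, 1169, 880, 640 bp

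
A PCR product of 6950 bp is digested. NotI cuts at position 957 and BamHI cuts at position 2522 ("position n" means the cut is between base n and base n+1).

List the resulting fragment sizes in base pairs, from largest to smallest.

4428, 1565, 957 bp

Combined cut positions (sorted): 957, 2522.
Linear molecule, 2 cuts → 3 fragments:
  957 − 0 = 957 bp
  2522 − 957 = 1565 bp
  6950 − 2522 = 4428 bp
Sorted largest to smallest: 4428, 1565, 957 bp.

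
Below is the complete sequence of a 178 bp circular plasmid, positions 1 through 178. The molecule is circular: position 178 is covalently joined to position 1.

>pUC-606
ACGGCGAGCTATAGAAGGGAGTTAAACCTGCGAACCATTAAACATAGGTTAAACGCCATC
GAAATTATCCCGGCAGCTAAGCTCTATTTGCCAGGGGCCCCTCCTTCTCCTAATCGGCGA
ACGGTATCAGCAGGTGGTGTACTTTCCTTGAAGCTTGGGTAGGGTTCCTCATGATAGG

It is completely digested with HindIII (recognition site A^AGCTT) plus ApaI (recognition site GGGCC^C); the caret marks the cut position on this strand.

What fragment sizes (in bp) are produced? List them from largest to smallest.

126, 52 bp

The HindIII site (AAGCTT) starts at position 151.
HindIII cuts after the first base of each site, so after position 151.
The ApaI site (GGGCCC) starts at position 95.
ApaI cuts after base 5 of each site (before the last base), so after position 99.
Combined cut positions: 99, 151.
Circular molecule, 2 cuts → 2 fragments:
  100–151 → 52 bp
  152–178 then 1–99 → 27 + 99 = 126 bp
Sorted largest to smallest: 126, 52 bp.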